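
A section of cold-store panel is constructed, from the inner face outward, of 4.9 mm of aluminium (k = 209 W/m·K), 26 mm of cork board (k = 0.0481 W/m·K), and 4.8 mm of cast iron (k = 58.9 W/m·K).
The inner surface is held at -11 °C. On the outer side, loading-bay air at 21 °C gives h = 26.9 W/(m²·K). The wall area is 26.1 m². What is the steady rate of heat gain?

Series thermal resistances:
R_aluminium = L/(kA) = 0.0049/(209×26.1) = 8.983×10^-7 K/W
R_cork board = L/(kA) = 0.026/(0.0481×26.1) = 0.02071 K/W
R_cast iron = L/(kA) = 0.0048/(58.9×26.1) = 3.122×10^-6 K/W
R_outer film = 1/(h_o·A) = 1/(26.9×26.1) = 0.001424 K/W
R_total = 0.02214 K/W
Q = ΔT / R_total = 32 / 0.02214

Q ≈ 1450 W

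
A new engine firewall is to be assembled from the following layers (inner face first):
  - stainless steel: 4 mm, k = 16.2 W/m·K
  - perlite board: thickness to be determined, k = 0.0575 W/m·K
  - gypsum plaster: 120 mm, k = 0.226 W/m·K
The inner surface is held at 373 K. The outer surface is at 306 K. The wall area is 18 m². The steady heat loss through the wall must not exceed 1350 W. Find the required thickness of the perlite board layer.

Thermal resistances in series:
R_stainless steel = L/(kA) = 0.004/(16.2×18) = 1.372×10^-5 K/W
R_gypsum plaster = L/(kA) = 0.12/(0.226×18) = 0.0295 K/W
Sum of the known resistances R_other = 0.02951 K/W
Required total resistance R_tot = ΔT/Q_allow = 67/1350 = 0.04963 K/W
R_perlite board = R_tot − R_other = 0.02012 K/W
L = R·k·A = 0.02012×0.0575×18

L ≈ 20.8 mm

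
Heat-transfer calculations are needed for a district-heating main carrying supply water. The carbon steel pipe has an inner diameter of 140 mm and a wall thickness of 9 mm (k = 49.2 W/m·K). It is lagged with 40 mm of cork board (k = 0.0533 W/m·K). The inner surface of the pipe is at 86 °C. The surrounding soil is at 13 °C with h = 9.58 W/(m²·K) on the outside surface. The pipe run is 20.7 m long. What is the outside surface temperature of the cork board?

Treating each annulus and film as a series resistance:
R_carbon steel pipe wall = ln(79/70)/(2π×49.2×20.7) = 1.89×10^-5 K/W
R_cork board = ln(119/79)/(2π×0.0533×20.7) = 0.0591 K/W
R_outer film = 1/(h_o·2πr_oL) = 1/(9.58×2π×0.119×20.7) = 0.006744 K/W
R_total = 0.06586 K/W
Q = ΔT/R_total = 73/0.06586
Q = 1110 W
T_interface = T_inner − Q·ΣR(inner→interface) = 86 − 1110×0.05912

T ≈ 20.5 °C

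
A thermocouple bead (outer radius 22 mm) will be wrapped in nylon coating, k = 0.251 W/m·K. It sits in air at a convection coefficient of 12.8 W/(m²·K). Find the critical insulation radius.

For a sphere r_cr = 2k/h = 2×0.251/12.8
r_cr = 39.2 mm; since the bare radius (22 mm) is below r_cr, adding a thin layer of insulation will *increase* heat loss.

r_cr ≈ 39.2 mm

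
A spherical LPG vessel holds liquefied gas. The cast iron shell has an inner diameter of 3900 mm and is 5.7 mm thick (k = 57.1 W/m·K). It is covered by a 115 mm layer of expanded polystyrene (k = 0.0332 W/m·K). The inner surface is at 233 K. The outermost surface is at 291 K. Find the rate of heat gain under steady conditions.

Q ≈ 852 W

Spherical conduction: R = (1/r_in − 1/r_out)/(4πk) per layer; series-sum.
R_cast iron shell = (1/1.95 − 1/1.9557)/(4π×57.1) = 2.083×10^-6 K/W
R_expanded polystyrene = (1/1.9557 − 1/2.0707)/(4π×0.0332) = 0.06807 K/W
R_total = 0.06807 K/W
Q = ΔT/R_total = 58/0.06807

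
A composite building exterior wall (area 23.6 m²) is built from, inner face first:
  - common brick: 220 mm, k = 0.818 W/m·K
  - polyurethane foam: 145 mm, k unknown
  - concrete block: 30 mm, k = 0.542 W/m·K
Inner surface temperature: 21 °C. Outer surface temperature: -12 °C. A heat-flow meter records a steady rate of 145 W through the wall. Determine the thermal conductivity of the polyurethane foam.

Series thermal resistances:
R_common brick = L/(kA) = 0.22/(0.818×23.6) = 0.0114 K/W
R_concrete block = L/(kA) = 0.03/(0.542×23.6) = 0.002345 K/W
Sum of known resistances R_other = 0.01374 K/W
Total R = ΔT/Q = 33/145 = 0.2276 K/W
R_polyurethane foam = R_total − R_other = 0.2138 K/W
k = L/(R·A) = 0.145/(0.2138×23.6)

k ≈ 0.0287 W/(m·K)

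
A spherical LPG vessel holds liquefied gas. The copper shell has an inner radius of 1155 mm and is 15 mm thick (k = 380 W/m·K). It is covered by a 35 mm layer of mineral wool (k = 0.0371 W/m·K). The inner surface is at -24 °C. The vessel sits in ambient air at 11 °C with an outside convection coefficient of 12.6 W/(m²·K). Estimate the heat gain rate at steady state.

For a spherical shell R = (1/r₁ − 1/r₂)/(4πk); film R = 1/(h·4πr²). In series:
R_copper shell = (1/1.155 − 1/1.17)/(4π×380) = 2.325×10^-6 K/W
R_mineral wool = (1/1.17 − 1/1.205)/(4π×0.0371) = 0.05325 K/W
R_outer film = 1/(h·4πr_o²) = 1/(12.6×4π×1.205²) = 0.00435 K/W
R_total = 0.0576 K/W
Q = ΔT/R_total = 35/0.0576

Q ≈ 608 W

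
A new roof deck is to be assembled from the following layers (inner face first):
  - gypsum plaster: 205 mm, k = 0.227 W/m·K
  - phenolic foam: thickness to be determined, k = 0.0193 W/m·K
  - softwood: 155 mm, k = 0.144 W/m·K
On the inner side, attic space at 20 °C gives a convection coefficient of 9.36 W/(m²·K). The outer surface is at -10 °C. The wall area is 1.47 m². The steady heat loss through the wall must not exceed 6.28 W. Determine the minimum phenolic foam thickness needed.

L ≈ 95.3 mm

Using the resistance-network approach (series):
R_inner film = 1/(h_i·A) = 1/(9.36×1.47) = 0.07268 K/W
R_gypsum plaster = L/(kA) = 0.205/(0.227×1.47) = 0.6143 K/W
R_softwood = L/(kA) = 0.155/(0.144×1.47) = 0.7322 K/W
Sum of the known resistances R_other = 1.419 K/W
Required total resistance R_tot = ΔT/Q_allow = 30/6.28 = 4.777 K/W
R_phenolic foam = R_tot − R_other = 3.358 K/W
L = R·k·A = 3.358×0.0193×1.47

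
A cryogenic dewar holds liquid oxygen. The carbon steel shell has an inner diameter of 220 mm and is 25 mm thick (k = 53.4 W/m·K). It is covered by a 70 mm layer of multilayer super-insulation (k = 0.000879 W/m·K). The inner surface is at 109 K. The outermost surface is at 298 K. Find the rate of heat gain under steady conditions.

Each spherical layer contributes R = (1/r_i − 1/r_o)/(4πk):
R_carbon steel shell = (1/0.11 − 1/0.135)/(4π×53.4) = 0.002509 K/W
R_multilayer super-insulation = (1/0.135 − 1/0.205)/(4π×0.000879) = 229 K/W
R_total = 229 K/W
Q = ΔT/R_total = 189/229

Q ≈ 0.825 W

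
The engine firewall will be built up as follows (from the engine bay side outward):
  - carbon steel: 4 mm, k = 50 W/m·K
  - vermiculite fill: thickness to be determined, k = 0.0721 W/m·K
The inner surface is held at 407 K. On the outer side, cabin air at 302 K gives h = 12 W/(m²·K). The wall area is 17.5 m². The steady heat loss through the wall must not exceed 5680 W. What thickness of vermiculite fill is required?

L ≈ 17.3 mm

Model the wall as resistances in series:
R_carbon steel = L/(kA) = 0.004/(50×17.5) = 4.571×10^-6 K/W
R_outer film = 1/(h_o·A) = 1/(12×17.5) = 0.004762 K/W
Sum of the known resistances R_other = 0.004766 K/W
Required total resistance R_tot = ΔT/Q_allow = 105/5680 = 0.01849 K/W
R_vermiculite fill = R_tot − R_other = 0.01372 K/W
L = R·k·A = 0.01372×0.0721×17.5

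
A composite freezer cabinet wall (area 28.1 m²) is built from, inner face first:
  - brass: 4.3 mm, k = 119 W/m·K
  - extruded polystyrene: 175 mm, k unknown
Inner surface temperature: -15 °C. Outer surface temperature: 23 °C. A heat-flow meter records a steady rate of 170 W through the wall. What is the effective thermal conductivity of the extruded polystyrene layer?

k ≈ 0.0279 W/(m·K)

Thermal resistances in series:
R_brass = L/(kA) = 0.0043/(119×28.1) = 1.286×10^-6 K/W
Sum of known resistances R_other = 1.286×10^-6 K/W
Total R = ΔT/Q = 38/170 = 0.2235 K/W
R_extruded polystyrene = R_total − R_other = 0.2235 K/W
k = L/(R·A) = 0.175/(0.2235×28.1)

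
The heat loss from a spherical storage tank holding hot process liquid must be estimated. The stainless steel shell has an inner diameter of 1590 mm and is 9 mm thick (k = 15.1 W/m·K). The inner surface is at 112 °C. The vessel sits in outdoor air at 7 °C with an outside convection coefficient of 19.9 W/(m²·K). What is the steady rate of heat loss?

Q ≈ 16800 W

Radial (spherical) resistances in series:
R_stainless steel shell = (1/0.795 − 1/0.804)/(4π×15.1) = 7.42×10^-5 K/W
R_outer film = 1/(h·4πr_o²) = 1/(19.9×4π×0.804²) = 0.006186 K/W
R_total = 0.00626 K/W
Q = ΔT/R_total = 105/0.00626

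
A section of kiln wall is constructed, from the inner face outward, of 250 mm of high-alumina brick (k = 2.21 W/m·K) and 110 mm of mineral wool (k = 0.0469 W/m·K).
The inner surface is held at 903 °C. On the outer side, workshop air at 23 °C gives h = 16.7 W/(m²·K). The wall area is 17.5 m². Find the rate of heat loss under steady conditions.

Using the resistance-network approach (series):
R_high-alumina brick = L/(kA) = 0.25/(2.21×17.5) = 0.006464 K/W
R_mineral wool = L/(kA) = 0.11/(0.0469×17.5) = 0.134 K/W
R_outer film = 1/(h_o·A) = 1/(16.7×17.5) = 0.003422 K/W
R_total = 0.1439 K/W
Q = ΔT / R_total = 880 / 0.1439

Q ≈ 6110 W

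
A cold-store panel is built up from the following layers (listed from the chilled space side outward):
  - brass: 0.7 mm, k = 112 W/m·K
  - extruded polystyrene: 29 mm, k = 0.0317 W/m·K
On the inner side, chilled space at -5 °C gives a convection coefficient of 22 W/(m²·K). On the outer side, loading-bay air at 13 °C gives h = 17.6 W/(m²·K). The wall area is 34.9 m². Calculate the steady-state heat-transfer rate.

Using the resistance-network approach (series):
R_inner film = 1/(h_i·A) = 1/(22×34.9) = 0.001302 K/W
R_brass = L/(kA) = 0.0007/(112×34.9) = 1.791×10^-7 K/W
R_extruded polystyrene = L/(kA) = 0.029/(0.0317×34.9) = 0.02621 K/W
R_outer film = 1/(h_o·A) = 1/(17.6×34.9) = 0.001628 K/W
R_total = 0.02914 K/W
Q = ΔT / R_total = 18 / 0.02914

Q ≈ 618 W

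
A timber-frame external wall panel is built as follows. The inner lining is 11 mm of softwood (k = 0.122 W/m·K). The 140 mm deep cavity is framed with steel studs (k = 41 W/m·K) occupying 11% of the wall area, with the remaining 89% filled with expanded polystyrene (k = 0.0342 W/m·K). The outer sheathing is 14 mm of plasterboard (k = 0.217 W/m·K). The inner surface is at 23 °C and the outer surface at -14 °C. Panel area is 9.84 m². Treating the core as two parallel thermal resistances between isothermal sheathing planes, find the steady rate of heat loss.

Sheathing layers in series; stud and cavity paths in parallel between them.
R_inner = 0.011/(0.122×9.84) = 0.009163 K/W
R_stud  = 0.14/(41×0.11×9.84) = 0.003155 K/W
R_cav   = 0.14/(0.0342×0.89×9.84) = 0.4674 K/W
1/R_core = 1/R_stud + 1/R_cav → R_core = 0.003134 K/W
R_outer = 0.014/(0.217×9.84) = 0.006557 K/W
R_total = 0.01885 K/W
Q = ΔT/R_total = 37/0.01885

Q ≈ 1960 W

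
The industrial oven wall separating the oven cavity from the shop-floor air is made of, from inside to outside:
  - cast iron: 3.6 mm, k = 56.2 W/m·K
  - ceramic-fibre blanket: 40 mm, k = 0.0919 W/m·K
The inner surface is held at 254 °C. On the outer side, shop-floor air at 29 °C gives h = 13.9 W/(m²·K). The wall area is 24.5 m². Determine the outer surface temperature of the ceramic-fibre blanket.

Model the wall as resistances in series:
R_cast iron = L/(kA) = 0.0036/(56.2×24.5) = 2.615×10^-6 K/W
R_ceramic-fibre blanket = L/(kA) = 0.04/(0.0919×24.5) = 0.01777 K/W
R_outer film = 1/(h_o·A) = 1/(13.9×24.5) = 0.002936 K/W
R_total = 0.0207 K/W;  Q = ΔT/R_total = 225/0.0207 = 10870 W
T_interface = T_inner − Q·ΣR(inner→interface) = 254 − 10900×0.01777

T ≈ 60.9 °C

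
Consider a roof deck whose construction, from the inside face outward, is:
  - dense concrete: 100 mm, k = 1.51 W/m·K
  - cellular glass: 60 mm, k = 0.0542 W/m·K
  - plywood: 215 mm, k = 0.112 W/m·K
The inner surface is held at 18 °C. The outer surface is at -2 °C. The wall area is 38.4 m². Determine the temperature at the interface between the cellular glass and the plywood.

Using the resistance-network approach (series):
R_dense concrete = L/(kA) = 0.1/(1.51×38.4) = 0.001725 K/W
R_cellular glass = L/(kA) = 0.06/(0.0542×38.4) = 0.02883 K/W
R_plywood = L/(kA) = 0.215/(0.112×38.4) = 0.04999 K/W
R_total = 0.08054 K/W;  Q = ΔT/R_total = 20/0.08054 = 248.3 W
T_interface = T_inner − Q·ΣR(inner→interface) = 18 − 248×0.03055

T ≈ 10.4 °C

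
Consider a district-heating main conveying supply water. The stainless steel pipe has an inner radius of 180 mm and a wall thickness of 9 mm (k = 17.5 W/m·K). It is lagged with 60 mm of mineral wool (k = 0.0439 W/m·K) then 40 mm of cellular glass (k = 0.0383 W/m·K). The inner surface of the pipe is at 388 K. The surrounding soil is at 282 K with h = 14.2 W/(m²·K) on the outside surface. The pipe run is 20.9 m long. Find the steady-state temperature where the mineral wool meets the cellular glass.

Per-layer cylindrical resistances, series-summed:
R_stainless steel pipe wall = ln(189/180)/(2π×17.5×20.9) = 2.123×10^-5 K/W
R_mineral wool = ln(249/189)/(2π×0.0439×20.9) = 0.04783 K/W
R_cellular glass = ln(289/249)/(2π×0.0383×20.9) = 0.02962 K/W
R_outer film = 1/(h_o·2πr_oL) = 1/(14.2×2π×0.289×20.9) = 0.001856 K/W
R_total = 0.07932 K/W
Q = ΔT/R_total = 106/0.07932
Q = 1340 W
T_interface = T_inner − Q·ΣR(inner→interface) = 388 − 1340×0.04785

T ≈ 324 K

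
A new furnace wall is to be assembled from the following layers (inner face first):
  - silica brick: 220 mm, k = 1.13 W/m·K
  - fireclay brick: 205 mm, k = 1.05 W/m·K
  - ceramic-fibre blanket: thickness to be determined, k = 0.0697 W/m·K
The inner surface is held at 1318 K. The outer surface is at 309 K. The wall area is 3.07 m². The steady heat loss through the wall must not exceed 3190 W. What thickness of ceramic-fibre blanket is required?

L ≈ 40.5 mm

Using the resistance-network approach (series):
R_silica brick = L/(kA) = 0.22/(1.13×3.07) = 0.06342 K/W
R_fireclay brick = L/(kA) = 0.205/(1.05×3.07) = 0.0636 K/W
Sum of the known resistances R_other = 0.127 K/W
Required total resistance R_tot = ΔT/Q_allow = 1009/3190 = 0.3163 K/W
R_ceramic-fibre blanket = R_tot − R_other = 0.1893 K/W
L = R·k·A = 0.1893×0.0697×3.07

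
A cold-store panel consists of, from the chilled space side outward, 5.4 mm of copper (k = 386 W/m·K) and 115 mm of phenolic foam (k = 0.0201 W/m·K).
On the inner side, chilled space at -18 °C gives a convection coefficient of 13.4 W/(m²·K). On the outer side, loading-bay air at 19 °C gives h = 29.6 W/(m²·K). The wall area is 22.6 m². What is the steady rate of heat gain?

Treating each layer as a thermal resistance in series:
R_inner film = 1/(h_i·A) = 1/(13.4×22.6) = 0.003302 K/W
R_copper = L/(kA) = 0.0054/(386×22.6) = 6.19×10^-7 K/W
R_phenolic foam = L/(kA) = 0.115/(0.0201×22.6) = 0.2532 K/W
R_outer film = 1/(h_o·A) = 1/(29.6×22.6) = 0.001495 K/W
R_total = 0.258 K/W
Q = ΔT / R_total = 37 / 0.258

Q ≈ 143 W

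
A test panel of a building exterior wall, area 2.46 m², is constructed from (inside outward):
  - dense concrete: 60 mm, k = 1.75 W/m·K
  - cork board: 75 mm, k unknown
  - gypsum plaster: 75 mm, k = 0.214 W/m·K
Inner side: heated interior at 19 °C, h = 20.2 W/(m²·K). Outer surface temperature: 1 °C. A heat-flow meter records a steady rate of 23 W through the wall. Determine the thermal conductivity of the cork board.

Series thermal resistances:
R_inner film = 1/(h_i·A) = 1/(20.2×2.46) = 0.02012 K/W
R_dense concrete = L/(kA) = 0.06/(1.75×2.46) = 0.01394 K/W
R_gypsum plaster = L/(kA) = 0.075/(0.214×2.46) = 0.1425 K/W
Sum of known resistances R_other = 0.1765 K/W
Total R = ΔT/Q = 18/23 = 0.7826 K/W
R_cork board = R_total − R_other = 0.6061 K/W
k = L/(R·A) = 0.075/(0.6061×2.46)

k ≈ 0.0503 W/(m·K)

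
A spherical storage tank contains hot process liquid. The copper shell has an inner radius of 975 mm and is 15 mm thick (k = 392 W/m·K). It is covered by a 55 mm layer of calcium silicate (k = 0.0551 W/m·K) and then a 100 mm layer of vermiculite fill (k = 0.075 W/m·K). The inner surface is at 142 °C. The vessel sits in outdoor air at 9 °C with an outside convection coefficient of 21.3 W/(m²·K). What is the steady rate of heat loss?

Q ≈ 790 W

Radial (spherical) resistances in series:
R_copper shell = (1/0.975 − 1/0.99)/(4π×392) = 3.155×10^-6 K/W
R_calcium silicate = (1/0.99 − 1/1.045)/(4π×0.0551) = 0.07678 K/W
R_vermiculite fill = (1/1.045 − 1/1.145)/(4π×0.075) = 0.08868 K/W
R_outer film = 1/(h·4πr_o²) = 1/(21.3×4π×1.145²) = 0.00285 K/W
R_total = 0.1683 K/W
Q = ΔT/R_total = 133/0.1683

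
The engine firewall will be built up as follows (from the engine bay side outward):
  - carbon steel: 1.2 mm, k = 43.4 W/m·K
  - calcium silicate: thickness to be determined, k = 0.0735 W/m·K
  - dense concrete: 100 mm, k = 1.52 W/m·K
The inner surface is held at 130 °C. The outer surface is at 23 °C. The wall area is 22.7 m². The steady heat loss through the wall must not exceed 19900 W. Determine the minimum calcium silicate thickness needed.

L ≈ 4.13 mm

Using the resistance-network approach (series):
R_carbon steel = L/(kA) = 0.0012/(43.4×22.7) = 1.218×10^-6 K/W
R_dense concrete = L/(kA) = 0.1/(1.52×22.7) = 0.002898 K/W
Sum of the known resistances R_other = 0.002899 K/W
Required total resistance R_tot = ΔT/Q_allow = 107/19900 = 0.005377 K/W
R_calcium silicate = R_tot − R_other = 0.002477 K/W
L = R·k·A = 0.002477×0.0735×22.7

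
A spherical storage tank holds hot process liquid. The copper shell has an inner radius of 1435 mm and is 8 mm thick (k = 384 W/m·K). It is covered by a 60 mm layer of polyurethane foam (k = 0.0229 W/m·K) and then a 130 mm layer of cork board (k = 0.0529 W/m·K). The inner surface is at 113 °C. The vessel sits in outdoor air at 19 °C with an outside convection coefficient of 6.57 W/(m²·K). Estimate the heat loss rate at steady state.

Q ≈ 521 W

Each spherical layer contributes R = (1/r_i − 1/r_o)/(4πk):
R_copper shell = (1/1.435 − 1/1.443)/(4π×384) = 8.006×10^-7 K/W
R_polyurethane foam = (1/1.443 − 1/1.503)/(4π×0.0229) = 0.09613 K/W
R_cork board = (1/1.503 − 1/1.633)/(4π×0.0529) = 0.07968 K/W
R_outer film = 1/(h·4πr_o²) = 1/(6.57×4π×1.633²) = 0.004542 K/W
R_total = 0.1804 K/W
Q = ΔT/R_total = 94/0.1804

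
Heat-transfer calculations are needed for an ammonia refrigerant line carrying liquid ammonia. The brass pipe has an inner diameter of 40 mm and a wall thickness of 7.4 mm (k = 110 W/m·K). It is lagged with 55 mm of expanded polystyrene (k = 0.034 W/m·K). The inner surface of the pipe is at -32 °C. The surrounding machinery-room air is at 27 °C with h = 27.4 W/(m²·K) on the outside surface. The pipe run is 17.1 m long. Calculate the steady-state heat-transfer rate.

Q ≈ 193 W

Per-layer cylindrical resistances, series-summed:
R_brass pipe wall = ln(27.4/20)/(2π×110×17.1) = 2.664×10^-5 K/W
R_expanded polystyrene = ln(82.4/27.4)/(2π×0.034×17.1) = 0.3014 K/W
R_outer film = 1/(h_o·2πr_oL) = 1/(27.4×2π×0.0824×17.1) = 0.004122 K/W
R_total = 0.3056 K/W
Q = ΔT/R_total = 59/0.3056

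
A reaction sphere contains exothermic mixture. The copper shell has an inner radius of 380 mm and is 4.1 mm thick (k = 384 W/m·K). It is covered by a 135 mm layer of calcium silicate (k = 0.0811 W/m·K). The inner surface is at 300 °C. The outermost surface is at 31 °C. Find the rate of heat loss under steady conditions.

Spherical conduction: R = (1/r_in − 1/r_out)/(4πk) per layer; series-sum.
R_copper shell = (1/0.38 − 1/0.3841)/(4π×384) = 5.821×10^-6 K/W
R_calcium silicate = (1/0.3841 − 1/0.5191)/(4π×0.0811) = 0.6644 K/W
R_total = 0.6644 K/W
Q = ΔT/R_total = 269/0.6644

Q ≈ 405 W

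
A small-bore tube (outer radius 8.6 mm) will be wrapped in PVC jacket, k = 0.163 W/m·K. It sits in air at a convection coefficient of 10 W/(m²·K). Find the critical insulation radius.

r_cr ≈ 16.3 mm

For a cylinder r_cr = k/h = 0.163/10
r_cr = 16.3 mm; since the bare radius (8.6 mm) is below r_cr, adding a thin layer of insulation will *increase* heat loss.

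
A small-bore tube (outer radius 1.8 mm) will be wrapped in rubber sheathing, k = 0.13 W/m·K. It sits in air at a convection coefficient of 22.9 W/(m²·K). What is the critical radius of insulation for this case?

r_cr ≈ 5.68 mm

For a cylinder r_cr = k/h = 0.13/22.9
r_cr = 5.68 mm; since the bare radius (1.8 mm) is below r_cr, adding a thin layer of insulation will *increase* heat loss.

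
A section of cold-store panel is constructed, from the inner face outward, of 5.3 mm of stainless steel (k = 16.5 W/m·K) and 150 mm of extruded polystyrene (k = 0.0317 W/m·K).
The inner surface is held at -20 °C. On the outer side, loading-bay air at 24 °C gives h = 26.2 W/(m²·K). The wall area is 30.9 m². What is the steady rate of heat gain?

Thermal resistances in series:
R_stainless steel = L/(kA) = 0.0053/(16.5×30.9) = 1.04×10^-5 K/W
R_extruded polystyrene = L/(kA) = 0.15/(0.0317×30.9) = 0.1531 K/W
R_outer film = 1/(h_o·A) = 1/(26.2×30.9) = 0.001235 K/W
R_total = 0.1544 K/W
Q = ΔT / R_total = 44 / 0.1544

Q ≈ 285 W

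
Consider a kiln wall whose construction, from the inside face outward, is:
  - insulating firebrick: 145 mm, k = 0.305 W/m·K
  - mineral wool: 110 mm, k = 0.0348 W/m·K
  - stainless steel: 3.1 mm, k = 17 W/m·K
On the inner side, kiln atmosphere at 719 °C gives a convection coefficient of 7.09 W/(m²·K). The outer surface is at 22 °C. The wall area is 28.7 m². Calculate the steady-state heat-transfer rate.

Using the resistance-network approach (series):
R_inner film = 1/(h_i·A) = 1/(7.09×28.7) = 0.004914 K/W
R_insulating firebrick = L/(kA) = 0.145/(0.305×28.7) = 0.01656 K/W
R_mineral wool = L/(kA) = 0.11/(0.0348×28.7) = 0.1101 K/W
R_stainless steel = L/(kA) = 0.0031/(17×28.7) = 6.354×10^-6 K/W
R_total = 0.1316 K/W
Q = ΔT / R_total = 697 / 0.1316

Q ≈ 5300 W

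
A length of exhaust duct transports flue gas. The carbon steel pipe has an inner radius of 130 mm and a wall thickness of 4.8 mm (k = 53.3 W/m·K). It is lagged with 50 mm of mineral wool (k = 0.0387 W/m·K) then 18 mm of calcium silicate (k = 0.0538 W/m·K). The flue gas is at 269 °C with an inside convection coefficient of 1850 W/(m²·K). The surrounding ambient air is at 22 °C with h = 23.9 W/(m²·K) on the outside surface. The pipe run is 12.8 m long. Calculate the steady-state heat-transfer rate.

Q ≈ 1970 W

Radial resistances (cylindrical: R_cond = ln(r_o/r_i)/(2πkL), R_conv = 1/(h·2πrL)):
R_inner film = 1/(h_i·2πr₁L) = 1/(1850×2π×0.13×12.8) = 5.17×10^-5 K/W
R_carbon steel pipe wall = ln(134.8/130)/(2π×53.3×12.8) = 8.458×10^-6 K/W
R_mineral wool = ln(184.8/134.8)/(2π×0.0387×12.8) = 0.1014 K/W
R_calcium silicate = ln(202.8/184.8)/(2π×0.0538×12.8) = 0.02148 K/W
R_outer film = 1/(h_o·2πr_oL) = 1/(23.9×2π×0.2028×12.8) = 0.002565 K/W
R_total = 0.1255 K/W
Q = ΔT/R_total = 247/0.1255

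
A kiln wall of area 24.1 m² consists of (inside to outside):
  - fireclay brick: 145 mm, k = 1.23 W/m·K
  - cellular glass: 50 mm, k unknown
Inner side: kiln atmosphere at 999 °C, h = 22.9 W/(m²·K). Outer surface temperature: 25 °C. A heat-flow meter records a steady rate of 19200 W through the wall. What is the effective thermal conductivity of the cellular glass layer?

k ≈ 0.0471 W/(m·K)

Series thermal resistances:
R_inner film = 1/(h_i·A) = 1/(22.9×24.1) = 0.001812 K/W
R_fireclay brick = L/(kA) = 0.145/(1.23×24.1) = 0.004892 K/W
Sum of known resistances R_other = 0.006703 K/W
Total R = ΔT/Q = 974/19200 = 0.05073 K/W
R_cellular glass = R_total − R_other = 0.04403 K/W
k = L/(R·A) = 0.05/(0.04403×24.1)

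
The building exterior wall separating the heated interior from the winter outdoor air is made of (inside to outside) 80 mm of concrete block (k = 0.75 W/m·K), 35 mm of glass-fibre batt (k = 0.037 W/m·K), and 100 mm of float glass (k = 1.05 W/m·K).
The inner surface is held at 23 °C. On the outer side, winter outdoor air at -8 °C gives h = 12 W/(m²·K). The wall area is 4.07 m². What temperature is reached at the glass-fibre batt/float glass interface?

Using the resistance-network approach (series):
R_concrete block = L/(kA) = 0.08/(0.75×4.07) = 0.02621 K/W
R_glass-fibre batt = L/(kA) = 0.035/(0.037×4.07) = 0.2324 K/W
R_float glass = L/(kA) = 0.1/(1.05×4.07) = 0.0234 K/W
R_outer film = 1/(h_o·A) = 1/(12×4.07) = 0.02048 K/W
R_total = 0.3025 K/W;  Q = ΔT/R_total = 31/0.3025 = 102.5 W
T_interface = T_inner − Q·ΣR(inner→interface) = 23 − 102×0.2586

T ≈ -3.5 °C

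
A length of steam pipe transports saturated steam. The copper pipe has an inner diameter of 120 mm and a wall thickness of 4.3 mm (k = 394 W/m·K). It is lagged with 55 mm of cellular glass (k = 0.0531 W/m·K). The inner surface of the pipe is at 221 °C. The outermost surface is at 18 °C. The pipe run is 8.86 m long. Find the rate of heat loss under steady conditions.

Q ≈ 971 W

Cylindrical conduction, so R = ln(r₂/r₁)/(2πkL) per layer, in series:
R_copper pipe wall = ln(64.3/60)/(2π×394×8.86) = 3.156×10^-6 K/W
R_cellular glass = ln(119.3/64.3)/(2π×0.0531×8.86) = 0.2091 K/W
R_total = 0.2091 K/W
Q = ΔT/R_total = 203/0.2091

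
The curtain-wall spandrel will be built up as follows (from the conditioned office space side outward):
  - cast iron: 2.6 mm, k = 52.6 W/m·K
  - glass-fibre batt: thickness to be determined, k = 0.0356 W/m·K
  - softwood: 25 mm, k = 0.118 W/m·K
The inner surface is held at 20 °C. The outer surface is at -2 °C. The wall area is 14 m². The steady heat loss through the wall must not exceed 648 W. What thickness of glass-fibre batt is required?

Using the resistance-network approach (series):
R_cast iron = L/(kA) = 0.0026/(52.6×14) = 3.531×10^-6 K/W
R_softwood = L/(kA) = 0.025/(0.118×14) = 0.01513 K/W
Sum of the known resistances R_other = 0.01514 K/W
Required total resistance R_tot = ΔT/Q_allow = 22/648 = 0.03395 K/W
R_glass-fibre batt = R_tot − R_other = 0.01881 K/W
L = R·k·A = 0.01881×0.0356×14

L ≈ 9.38 mm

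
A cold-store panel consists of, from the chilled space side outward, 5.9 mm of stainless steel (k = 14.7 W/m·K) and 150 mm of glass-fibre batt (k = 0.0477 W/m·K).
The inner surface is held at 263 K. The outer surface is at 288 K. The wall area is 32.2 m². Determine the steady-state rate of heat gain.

Q ≈ 256 W

Series thermal resistances:
R_stainless steel = L/(kA) = 0.0059/(14.7×32.2) = 1.246×10^-5 K/W
R_glass-fibre batt = L/(kA) = 0.15/(0.0477×32.2) = 0.09766 K/W
R_total = 0.09767 K/W
Q = ΔT / R_total = 25 / 0.09767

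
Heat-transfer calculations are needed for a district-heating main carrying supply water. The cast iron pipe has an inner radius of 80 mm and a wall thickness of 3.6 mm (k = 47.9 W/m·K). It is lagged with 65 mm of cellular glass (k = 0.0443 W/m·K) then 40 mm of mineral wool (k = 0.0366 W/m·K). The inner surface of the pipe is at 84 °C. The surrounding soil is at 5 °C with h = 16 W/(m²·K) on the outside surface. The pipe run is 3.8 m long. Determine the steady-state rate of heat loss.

Cylindrical conduction, so R = ln(r₂/r₁)/(2πkL) per layer, in series:
R_cast iron pipe wall = ln(83.6/80)/(2π×47.9×3.8) = 3.849×10^-5 K/W
R_cellular glass = ln(148.6/83.6)/(2π×0.0443×3.8) = 0.5438 K/W
R_mineral wool = ln(188.6/148.6)/(2π×0.0366×3.8) = 0.2728 K/W
R_outer film = 1/(h_o·2πr_oL) = 1/(16×2π×0.1886×3.8) = 0.01388 K/W
R_total = 0.8305 K/W
Q = ΔT/R_total = 79/0.8305

Q ≈ 95.1 W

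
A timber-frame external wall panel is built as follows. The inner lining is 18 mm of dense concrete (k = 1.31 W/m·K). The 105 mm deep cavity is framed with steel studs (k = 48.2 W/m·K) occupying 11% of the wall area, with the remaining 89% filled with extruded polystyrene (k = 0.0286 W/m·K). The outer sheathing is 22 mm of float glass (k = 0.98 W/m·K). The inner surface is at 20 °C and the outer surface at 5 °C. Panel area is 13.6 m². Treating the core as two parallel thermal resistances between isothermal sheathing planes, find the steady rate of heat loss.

Sheathing layers in series; stud and cavity paths in parallel between them.
R_inner = 0.018/(1.31×13.6) = 0.00101 K/W
R_stud  = 0.105/(48.2×0.11×13.6) = 0.001456 K/W
R_cav   = 0.105/(0.0286×0.89×13.6) = 0.3033 K/W
1/R_core = 1/R_stud + 1/R_cav → R_core = 0.001449 K/W
R_outer = 0.022/(0.98×13.6) = 0.001651 K/W
R_total = 0.00411 K/W
Q = ΔT/R_total = 15/0.00411

Q ≈ 3650 W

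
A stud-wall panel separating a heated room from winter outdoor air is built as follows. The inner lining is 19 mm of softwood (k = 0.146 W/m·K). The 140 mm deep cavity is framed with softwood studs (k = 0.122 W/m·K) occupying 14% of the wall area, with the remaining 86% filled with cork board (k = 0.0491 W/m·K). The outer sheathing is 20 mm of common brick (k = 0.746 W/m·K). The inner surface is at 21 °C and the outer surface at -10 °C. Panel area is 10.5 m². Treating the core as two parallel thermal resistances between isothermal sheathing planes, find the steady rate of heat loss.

Q ≈ 129 W

Sheathing layers in series; stud and cavity paths in parallel between them.
R_inner = 0.019/(0.146×10.5) = 0.01239 K/W
R_stud  = 0.14/(0.122×0.14×10.5) = 0.7806 K/W
R_cav   = 0.14/(0.0491×0.86×10.5) = 0.3158 K/W
1/R_core = 1/R_stud + 1/R_cav → R_core = 0.2248 K/W
R_outer = 0.02/(0.746×10.5) = 0.002553 K/W
R_total = 0.2398 K/W
Q = ΔT/R_total = 31/0.2398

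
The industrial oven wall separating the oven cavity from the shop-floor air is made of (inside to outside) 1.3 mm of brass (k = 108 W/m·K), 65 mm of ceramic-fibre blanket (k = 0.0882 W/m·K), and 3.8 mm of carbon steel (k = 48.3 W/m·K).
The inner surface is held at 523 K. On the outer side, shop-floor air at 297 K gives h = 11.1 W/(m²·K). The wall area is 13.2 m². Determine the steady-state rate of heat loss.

Q ≈ 3610 W

Thermal resistances in series:
R_brass = L/(kA) = 0.0013/(108×13.2) = 9.119×10^-7 K/W
R_ceramic-fibre blanket = L/(kA) = 0.065/(0.0882×13.2) = 0.05583 K/W
R_carbon steel = L/(kA) = 0.0038/(48.3×13.2) = 5.96×10^-6 K/W
R_outer film = 1/(h_o·A) = 1/(11.1×13.2) = 0.006825 K/W
R_total = 0.06266 K/W
Q = ΔT / R_total = 226 / 0.06266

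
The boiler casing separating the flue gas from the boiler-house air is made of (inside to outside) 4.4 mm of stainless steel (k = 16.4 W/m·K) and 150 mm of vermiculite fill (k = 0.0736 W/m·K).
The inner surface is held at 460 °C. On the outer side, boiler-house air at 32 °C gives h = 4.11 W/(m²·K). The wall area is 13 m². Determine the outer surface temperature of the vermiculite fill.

Model the wall as resistances in series:
R_stainless steel = L/(kA) = 0.0044/(16.4×13) = 2.064×10^-5 K/W
R_vermiculite fill = L/(kA) = 0.15/(0.0736×13) = 0.1568 K/W
R_outer film = 1/(h_o·A) = 1/(4.11×13) = 0.01872 K/W
R_total = 0.1755 K/W;  Q = ΔT/R_total = 428/0.1755 = 2439 W
T_interface = T_inner − Q·ΣR(inner→interface) = 460 − 2440×0.1568

T ≈ 77.6 °C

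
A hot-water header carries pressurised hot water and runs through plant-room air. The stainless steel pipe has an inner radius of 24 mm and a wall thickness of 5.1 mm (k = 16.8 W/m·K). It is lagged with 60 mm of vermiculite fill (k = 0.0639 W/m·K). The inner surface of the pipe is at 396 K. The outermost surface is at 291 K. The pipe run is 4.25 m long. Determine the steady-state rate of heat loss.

Cylindrical conduction, so R = ln(r₂/r₁)/(2πkL) per layer, in series:
R_stainless steel pipe wall = ln(29.1/24)/(2π×16.8×4.25) = 4.295×10^-4 K/W
R_vermiculite fill = ln(89.1/29.1)/(2π×0.0639×4.25) = 0.6558 K/W
R_total = 0.6562 K/W
Q = ΔT/R_total = 105/0.6562

Q ≈ 160 W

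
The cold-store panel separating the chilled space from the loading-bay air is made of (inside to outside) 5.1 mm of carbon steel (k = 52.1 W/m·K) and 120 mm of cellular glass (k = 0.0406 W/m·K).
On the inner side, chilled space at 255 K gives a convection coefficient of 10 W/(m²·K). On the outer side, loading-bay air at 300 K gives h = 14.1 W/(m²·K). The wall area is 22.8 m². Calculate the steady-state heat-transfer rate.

Treating each layer as a thermal resistance in series:
R_inner film = 1/(h_i·A) = 1/(10×22.8) = 0.004386 K/W
R_carbon steel = L/(kA) = 0.0051/(52.1×22.8) = 4.293×10^-6 K/W
R_cellular glass = L/(kA) = 0.12/(0.0406×22.8) = 0.1296 K/W
R_outer film = 1/(h_o·A) = 1/(14.1×22.8) = 0.003111 K/W
R_total = 0.1371 K/W
Q = ΔT / R_total = 45 / 0.1371

Q ≈ 328 W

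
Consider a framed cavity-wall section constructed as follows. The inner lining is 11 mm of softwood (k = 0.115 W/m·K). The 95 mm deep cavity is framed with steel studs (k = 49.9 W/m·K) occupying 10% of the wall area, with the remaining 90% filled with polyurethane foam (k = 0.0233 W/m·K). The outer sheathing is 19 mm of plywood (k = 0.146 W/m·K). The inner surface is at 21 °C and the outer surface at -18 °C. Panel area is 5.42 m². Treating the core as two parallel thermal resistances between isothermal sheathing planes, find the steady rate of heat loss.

Sheathing layers in series; stud and cavity paths in parallel between them.
R_inner = 0.011/(0.115×5.42) = 0.01765 K/W
R_stud  = 0.095/(49.9×0.1×5.42) = 0.003513 K/W
R_cav   = 0.095/(0.0233×0.9×5.42) = 0.8358 K/W
1/R_core = 1/R_stud + 1/R_cav → R_core = 0.003498 K/W
R_outer = 0.019/(0.146×5.42) = 0.02401 K/W
R_total = 0.04516 K/W
Q = ΔT/R_total = 39/0.04516

Q ≈ 864 W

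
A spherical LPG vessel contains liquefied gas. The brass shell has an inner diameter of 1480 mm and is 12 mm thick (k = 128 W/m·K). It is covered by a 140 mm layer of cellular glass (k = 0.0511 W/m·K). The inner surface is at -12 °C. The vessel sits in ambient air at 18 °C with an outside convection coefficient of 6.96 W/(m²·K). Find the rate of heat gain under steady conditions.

Q ≈ 88.4 W

For a spherical shell R = (1/r₁ − 1/r₂)/(4πk); film R = 1/(h·4πr²). In series:
R_brass shell = (1/0.74 − 1/0.752)/(4π×128) = 1.341×10^-5 K/W
R_cellular glass = (1/0.752 − 1/0.892)/(4π×0.0511) = 0.325 K/W
R_outer film = 1/(h·4πr_o²) = 1/(6.96×4π×0.892²) = 0.01437 K/W
R_total = 0.3394 K/W
Q = ΔT/R_total = 30/0.3394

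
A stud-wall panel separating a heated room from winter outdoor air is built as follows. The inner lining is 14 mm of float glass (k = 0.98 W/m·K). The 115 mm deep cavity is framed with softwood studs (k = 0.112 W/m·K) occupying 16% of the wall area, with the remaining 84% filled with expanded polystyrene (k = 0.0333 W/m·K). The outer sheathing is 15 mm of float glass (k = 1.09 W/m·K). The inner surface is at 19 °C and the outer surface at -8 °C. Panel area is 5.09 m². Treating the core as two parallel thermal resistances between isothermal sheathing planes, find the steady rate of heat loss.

Sheathing layers in series; stud and cavity paths in parallel between them.
R_inner = 0.014/(0.98×5.09) = 0.002807 K/W
R_stud  = 0.115/(0.112×0.16×5.09) = 1.261 K/W
R_cav   = 0.115/(0.0333×0.84×5.09) = 0.8077 K/W
1/R_core = 1/R_stud + 1/R_cav → R_core = 0.4923 K/W
R_outer = 0.015/(1.09×5.09) = 0.002704 K/W
R_total = 0.4978 K/W
Q = ΔT/R_total = 27/0.4978

Q ≈ 54.2 W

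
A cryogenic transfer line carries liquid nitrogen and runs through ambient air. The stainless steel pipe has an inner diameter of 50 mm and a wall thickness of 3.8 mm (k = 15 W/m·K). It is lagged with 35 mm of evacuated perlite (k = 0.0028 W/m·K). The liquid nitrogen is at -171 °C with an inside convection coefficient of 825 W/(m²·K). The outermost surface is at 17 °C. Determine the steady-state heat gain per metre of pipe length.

Cylindrical conduction, so R = ln(r₂/r₁)/(2πkL) per layer, in series:
R_inner film = 1/(h_i·2πr₁L) = 1/(825×2π×0.025×1) = 0.007717 K/W
R_stainless steel pipe wall = ln(28.8/25)/(2π×15×1) = 0.001501 K/W
R_evacuated perlite = ln(63.8/28.8)/(2π×0.0028×1) = 45.21 K/W
R_total = 45.22 K/W
Q = ΔT/R_total = 188/45.22

q′ ≈ 4.16 W/m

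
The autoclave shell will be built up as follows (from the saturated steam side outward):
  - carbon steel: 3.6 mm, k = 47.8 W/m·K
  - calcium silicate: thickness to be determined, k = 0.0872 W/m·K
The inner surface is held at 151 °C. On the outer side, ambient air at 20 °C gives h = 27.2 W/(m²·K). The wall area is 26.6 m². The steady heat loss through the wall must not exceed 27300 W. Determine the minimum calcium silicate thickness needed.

Series thermal resistances:
R_carbon steel = L/(kA) = 0.0036/(47.8×26.6) = 2.831×10^-6 K/W
R_outer film = 1/(h_o·A) = 1/(27.2×26.6) = 0.001382 K/W
Sum of the known resistances R_other = 0.001385 K/W
Required total resistance R_tot = ΔT/Q_allow = 131/27300 = 0.004799 K/W
R_calcium silicate = R_tot − R_other = 0.003414 K/W
L = R·k·A = 0.003414×0.0872×26.6

L ≈ 7.92 mm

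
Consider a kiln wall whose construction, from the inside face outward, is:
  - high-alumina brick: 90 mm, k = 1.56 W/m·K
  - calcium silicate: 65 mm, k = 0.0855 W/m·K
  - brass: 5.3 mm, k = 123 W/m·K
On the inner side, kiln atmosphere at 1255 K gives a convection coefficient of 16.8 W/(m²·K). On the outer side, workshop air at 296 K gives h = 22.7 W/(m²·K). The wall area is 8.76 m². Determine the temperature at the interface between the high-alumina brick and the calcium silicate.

T ≈ 1130 K

Series thermal resistances:
R_inner film = 1/(h_i·A) = 1/(16.8×8.76) = 0.006795 K/W
R_high-alumina brick = L/(kA) = 0.09/(1.56×8.76) = 0.006586 K/W
R_calcium silicate = L/(kA) = 0.065/(0.0855×8.76) = 0.08678 K/W
R_brass = L/(kA) = 0.0053/(123×8.76) = 4.919×10^-6 K/W
R_outer film = 1/(h_o·A) = 1/(22.7×8.76) = 0.005029 K/W
R_total = 0.1052 K/W;  Q = ΔT/R_total = 959/0.1052 = 9116 W
T_interface = T_inner − Q·ΣR(inner→interface) = 1255 − 9120×0.01338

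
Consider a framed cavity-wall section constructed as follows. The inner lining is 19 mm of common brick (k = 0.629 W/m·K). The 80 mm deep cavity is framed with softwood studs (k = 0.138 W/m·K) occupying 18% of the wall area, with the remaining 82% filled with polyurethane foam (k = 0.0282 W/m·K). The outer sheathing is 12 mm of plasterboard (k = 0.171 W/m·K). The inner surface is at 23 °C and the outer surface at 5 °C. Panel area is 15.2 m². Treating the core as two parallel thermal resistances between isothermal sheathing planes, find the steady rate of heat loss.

Sheathing layers in series; stud and cavity paths in parallel between them.
R_inner = 0.019/(0.629×15.2) = 0.001987 K/W
R_stud  = 0.08/(0.138×0.18×15.2) = 0.2119 K/W
R_cav   = 0.08/(0.0282×0.82×15.2) = 0.2276 K/W
1/R_core = 1/R_stud + 1/R_cav → R_core = 0.1097 K/W
R_outer = 0.012/(0.171×15.2) = 0.004617 K/W
R_total = 0.1163 K/W
Q = ΔT/R_total = 18/0.1163

Q ≈ 155 W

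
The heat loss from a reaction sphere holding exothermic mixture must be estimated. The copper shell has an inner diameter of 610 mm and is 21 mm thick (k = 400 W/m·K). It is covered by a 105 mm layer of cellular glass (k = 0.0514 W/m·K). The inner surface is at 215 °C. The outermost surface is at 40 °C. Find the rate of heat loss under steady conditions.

Q ≈ 151 W

For a spherical shell R = (1/r₁ − 1/r₂)/(4πk); film R = 1/(h·4πr²). In series:
R_copper shell = (1/0.305 − 1/0.326)/(4π×400) = 4.202×10^-5 K/W
R_cellular glass = (1/0.326 − 1/0.431)/(4π×0.0514) = 1.157 K/W
R_total = 1.157 K/W
Q = ΔT/R_total = 175/1.157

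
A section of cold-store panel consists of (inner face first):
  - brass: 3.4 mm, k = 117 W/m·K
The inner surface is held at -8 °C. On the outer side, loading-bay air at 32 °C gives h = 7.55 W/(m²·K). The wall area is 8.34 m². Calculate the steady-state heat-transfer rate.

Q ≈ 2520 W

Using the resistance-network approach (series):
R_brass = L/(kA) = 0.0034/(117×8.34) = 3.484×10^-6 K/W
R_outer film = 1/(h_o·A) = 1/(7.55×8.34) = 0.01588 K/W
R_total = 0.01588 K/W
Q = ΔT / R_total = 40 / 0.01588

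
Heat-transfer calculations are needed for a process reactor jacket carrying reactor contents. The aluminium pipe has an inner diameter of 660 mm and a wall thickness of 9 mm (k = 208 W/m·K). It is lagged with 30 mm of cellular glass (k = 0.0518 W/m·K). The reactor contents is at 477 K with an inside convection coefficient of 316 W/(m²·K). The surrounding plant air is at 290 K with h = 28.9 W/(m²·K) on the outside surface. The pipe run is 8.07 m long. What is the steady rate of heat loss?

Q ≈ 5450 W

Treating each annulus and film as a series resistance:
R_inner film = 1/(h_i·2πr₁L) = 1/(316×2π×0.33×8.07) = 1.891×10^-4 K/W
R_aluminium pipe wall = ln(339/330)/(2π×208×8.07) = 2.551×10^-6 K/W
R_cellular glass = ln(369/339)/(2π×0.0518×8.07) = 0.03228 K/W
R_outer film = 1/(h_o·2πr_oL) = 1/(28.9×2π×0.369×8.07) = 0.001849 K/W
R_total = 0.03433 K/W
Q = ΔT/R_total = 187/0.03433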